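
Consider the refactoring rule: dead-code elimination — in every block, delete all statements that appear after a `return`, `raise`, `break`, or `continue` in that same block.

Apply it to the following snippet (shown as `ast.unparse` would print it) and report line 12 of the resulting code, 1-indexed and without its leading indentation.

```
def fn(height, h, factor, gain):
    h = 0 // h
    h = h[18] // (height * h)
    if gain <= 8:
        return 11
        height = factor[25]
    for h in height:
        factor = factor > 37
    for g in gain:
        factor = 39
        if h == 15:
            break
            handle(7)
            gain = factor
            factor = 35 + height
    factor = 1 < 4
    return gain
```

Transformed code:
def fn(height, h, factor, gain):
    h = 0 // h
    h = h[18] // (height * h)
    if gain <= 8:
        return 11
    for h in height:
        factor = factor > 37
    for g in gain:
        factor = 39
        if h == 15:
            break
    factor = 1 < 4
    return gain

factor = 1 < 4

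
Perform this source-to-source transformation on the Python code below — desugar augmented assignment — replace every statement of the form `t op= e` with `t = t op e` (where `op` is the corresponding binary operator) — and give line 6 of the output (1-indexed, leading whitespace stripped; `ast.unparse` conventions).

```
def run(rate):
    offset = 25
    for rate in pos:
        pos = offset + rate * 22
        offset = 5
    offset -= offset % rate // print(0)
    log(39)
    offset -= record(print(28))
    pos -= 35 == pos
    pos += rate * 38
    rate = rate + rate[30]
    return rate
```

offset = offset - offset % rate // print(0)

Transformed code:
def run(rate):
    offset = 25
    for rate in pos:
        pos = offset + rate * 22
        offset = 5
    offset = offset - offset % rate // print(0)
    log(39)
    offset = offset - record(print(28))
    pos = pos - (35 == pos)
    pos = pos + rate * 38
    rate = rate + rate[30]
    return rate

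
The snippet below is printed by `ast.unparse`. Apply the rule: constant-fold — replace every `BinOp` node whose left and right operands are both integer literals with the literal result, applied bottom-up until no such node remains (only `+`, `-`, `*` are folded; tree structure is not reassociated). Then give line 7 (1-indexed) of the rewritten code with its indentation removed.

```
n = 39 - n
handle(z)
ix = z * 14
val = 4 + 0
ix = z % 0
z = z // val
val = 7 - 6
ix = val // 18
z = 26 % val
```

Transformed code:
n = 39 - n
handle(z)
ix = z * 14
val = 4
ix = z % 0
z = z // val
val = 1
ix = val // 18
z = 26 % val

val = 1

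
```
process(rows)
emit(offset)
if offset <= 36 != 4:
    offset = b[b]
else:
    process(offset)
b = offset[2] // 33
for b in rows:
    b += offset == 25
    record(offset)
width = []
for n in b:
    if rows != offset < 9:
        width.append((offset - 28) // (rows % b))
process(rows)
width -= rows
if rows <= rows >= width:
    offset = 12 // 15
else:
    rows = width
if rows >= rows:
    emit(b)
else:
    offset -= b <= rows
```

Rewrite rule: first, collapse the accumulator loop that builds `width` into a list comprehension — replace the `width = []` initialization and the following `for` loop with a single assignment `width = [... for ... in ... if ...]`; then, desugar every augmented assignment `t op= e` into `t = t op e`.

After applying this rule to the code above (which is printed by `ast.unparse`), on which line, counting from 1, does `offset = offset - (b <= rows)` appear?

Transformed code:
process(rows)
emit(offset)
if offset <= 36 != 4:
    offset = b[b]
else:
    process(offset)
b = offset[2] // 33
for b in rows:
    b = b + (offset == 25)
    record(offset)
width = [(offset - 28) // (rows % b) for n in b if rows != offset < 9]
process(rows)
width = width - rows
if rows <= rows >= width:
    offset = 12 // 15
else:
    rows = width
if rows >= rows:
    emit(b)
else:
    offset = offset - (b <= rows)

21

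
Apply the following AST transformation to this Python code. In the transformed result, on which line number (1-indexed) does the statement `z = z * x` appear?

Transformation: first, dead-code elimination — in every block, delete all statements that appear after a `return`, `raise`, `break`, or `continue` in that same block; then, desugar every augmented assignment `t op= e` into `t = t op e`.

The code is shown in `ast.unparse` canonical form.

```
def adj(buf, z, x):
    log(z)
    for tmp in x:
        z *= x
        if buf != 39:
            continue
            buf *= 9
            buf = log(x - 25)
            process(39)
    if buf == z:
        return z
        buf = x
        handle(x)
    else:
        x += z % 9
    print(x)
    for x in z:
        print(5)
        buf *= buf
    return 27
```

Transformed code:
def adj(buf, z, x):
    log(z)
    for tmp in x:
        z = z * x
        if buf != 39:
            continue
    if buf == z:
        return z
    else:
        x = x + z % 9
    print(x)
    for x in z:
        print(5)
        buf = buf * buf
    return 27

4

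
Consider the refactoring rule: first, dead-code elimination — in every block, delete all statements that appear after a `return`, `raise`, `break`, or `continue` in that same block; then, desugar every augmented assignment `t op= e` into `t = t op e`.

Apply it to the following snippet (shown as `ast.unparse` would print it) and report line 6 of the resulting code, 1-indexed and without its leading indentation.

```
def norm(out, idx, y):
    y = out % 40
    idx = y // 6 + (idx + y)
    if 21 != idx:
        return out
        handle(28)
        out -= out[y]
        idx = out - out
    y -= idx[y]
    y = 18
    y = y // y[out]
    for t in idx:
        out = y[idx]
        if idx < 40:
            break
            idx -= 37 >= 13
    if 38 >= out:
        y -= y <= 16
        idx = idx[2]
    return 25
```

y = y - idx[y]

Transformed code:
def norm(out, idx, y):
    y = out % 40
    idx = y // 6 + (idx + y)
    if 21 != idx:
        return out
    y = y - idx[y]
    y = 18
    y = y // y[out]
    for t in idx:
        out = y[idx]
        if idx < 40:
            break
    if 38 >= out:
        y = y - (y <= 16)
        idx = idx[2]
    return 25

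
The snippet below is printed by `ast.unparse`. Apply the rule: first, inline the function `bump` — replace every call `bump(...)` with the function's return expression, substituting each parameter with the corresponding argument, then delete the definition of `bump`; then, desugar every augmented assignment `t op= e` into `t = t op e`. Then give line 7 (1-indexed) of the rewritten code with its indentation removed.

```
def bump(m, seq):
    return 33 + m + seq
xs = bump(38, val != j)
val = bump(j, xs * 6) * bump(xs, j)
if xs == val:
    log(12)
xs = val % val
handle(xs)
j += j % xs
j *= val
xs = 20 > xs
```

j = j + j % xs

Transformed code:
xs = 33 + 38 + (val != j)
val = (33 + j + xs * 6) * (33 + xs + j)
if xs == val:
    log(12)
xs = val % val
handle(xs)
j = j + j % xs
j = j * val
xs = 20 > xs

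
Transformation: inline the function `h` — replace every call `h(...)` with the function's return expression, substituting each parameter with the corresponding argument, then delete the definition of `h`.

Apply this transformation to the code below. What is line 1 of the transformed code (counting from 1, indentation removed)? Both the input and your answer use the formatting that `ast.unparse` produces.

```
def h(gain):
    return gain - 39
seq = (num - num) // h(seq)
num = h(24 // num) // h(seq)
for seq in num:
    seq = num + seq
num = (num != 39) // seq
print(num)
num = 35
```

seq = (num - num) // (seq - 39)

Transformed code:
seq = (num - num) // (seq - 39)
num = (24 // num - 39) // (seq - 39)
for seq in num:
    seq = num + seq
num = (num != 39) // seq
print(num)
num = 35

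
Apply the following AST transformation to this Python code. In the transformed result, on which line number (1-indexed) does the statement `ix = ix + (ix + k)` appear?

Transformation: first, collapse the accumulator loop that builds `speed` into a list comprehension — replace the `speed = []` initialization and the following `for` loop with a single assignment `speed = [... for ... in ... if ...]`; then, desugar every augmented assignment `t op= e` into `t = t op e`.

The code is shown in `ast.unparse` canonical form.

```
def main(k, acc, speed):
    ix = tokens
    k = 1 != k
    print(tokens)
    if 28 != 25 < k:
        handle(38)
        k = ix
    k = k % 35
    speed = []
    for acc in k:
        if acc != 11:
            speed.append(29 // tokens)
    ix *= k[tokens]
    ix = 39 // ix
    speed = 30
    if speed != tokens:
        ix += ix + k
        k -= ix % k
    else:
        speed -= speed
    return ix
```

14

Transformed code:
def main(k, acc, speed):
    ix = tokens
    k = 1 != k
    print(tokens)
    if 28 != 25 < k:
        handle(38)
        k = ix
    k = k % 35
    speed = [29 // tokens for acc in k if acc != 11]
    ix = ix * k[tokens]
    ix = 39 // ix
    speed = 30
    if speed != tokens:
        ix = ix + (ix + k)
        k = k - ix % k
    else:
        speed = speed - speed
    return ix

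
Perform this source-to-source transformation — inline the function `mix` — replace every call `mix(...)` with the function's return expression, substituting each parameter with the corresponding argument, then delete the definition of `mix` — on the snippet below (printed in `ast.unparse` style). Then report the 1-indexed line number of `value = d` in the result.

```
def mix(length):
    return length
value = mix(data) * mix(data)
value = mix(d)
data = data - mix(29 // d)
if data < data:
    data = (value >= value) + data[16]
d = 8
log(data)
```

2

Transformed code:
value = data * data
value = d
data = data - 29 // d
if data < data:
    data = (value >= value) + data[16]
d = 8
log(data)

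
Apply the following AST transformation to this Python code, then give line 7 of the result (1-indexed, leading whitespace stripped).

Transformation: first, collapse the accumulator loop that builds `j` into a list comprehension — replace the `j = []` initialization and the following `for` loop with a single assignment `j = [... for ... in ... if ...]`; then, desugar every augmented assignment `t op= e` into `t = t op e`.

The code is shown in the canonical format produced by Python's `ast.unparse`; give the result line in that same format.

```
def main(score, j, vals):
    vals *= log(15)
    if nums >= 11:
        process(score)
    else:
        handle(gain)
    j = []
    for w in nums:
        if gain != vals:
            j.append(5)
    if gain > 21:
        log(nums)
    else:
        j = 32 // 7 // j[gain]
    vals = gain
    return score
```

Transformed code:
def main(score, j, vals):
    vals = vals * log(15)
    if nums >= 11:
        process(score)
    else:
        handle(gain)
    j = [5 for w in nums if gain != vals]
    if gain > 21:
        log(nums)
    else:
        j = 32 // 7 // j[gain]
    vals = gain
    return score

j = [5 for w in nums if gain != vals]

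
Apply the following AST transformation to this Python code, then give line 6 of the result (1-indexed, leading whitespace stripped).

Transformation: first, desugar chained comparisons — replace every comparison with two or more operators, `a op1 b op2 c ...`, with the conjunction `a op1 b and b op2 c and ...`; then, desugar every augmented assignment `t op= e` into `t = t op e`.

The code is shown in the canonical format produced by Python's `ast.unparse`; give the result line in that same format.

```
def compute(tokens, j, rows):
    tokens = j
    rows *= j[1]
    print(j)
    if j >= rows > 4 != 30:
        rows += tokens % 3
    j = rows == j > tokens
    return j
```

rows = rows + tokens % 3

Transformed code:
def compute(tokens, j, rows):
    tokens = j
    rows = rows * j[1]
    print(j)
    if j >= rows and rows > 4 and (4 != 30):
        rows = rows + tokens % 3
    j = rows == j and j > tokens
    return j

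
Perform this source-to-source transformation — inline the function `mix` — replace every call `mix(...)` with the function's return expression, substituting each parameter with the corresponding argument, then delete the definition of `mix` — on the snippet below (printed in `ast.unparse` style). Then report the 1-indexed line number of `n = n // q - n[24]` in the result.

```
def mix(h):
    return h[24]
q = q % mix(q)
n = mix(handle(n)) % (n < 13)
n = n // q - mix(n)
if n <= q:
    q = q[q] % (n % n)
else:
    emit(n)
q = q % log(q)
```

Transformed code:
q = q % q[24]
n = handle(n)[24] % (n < 13)
n = n // q - n[24]
if n <= q:
    q = q[q] % (n % n)
else:
    emit(n)
q = q % log(q)

3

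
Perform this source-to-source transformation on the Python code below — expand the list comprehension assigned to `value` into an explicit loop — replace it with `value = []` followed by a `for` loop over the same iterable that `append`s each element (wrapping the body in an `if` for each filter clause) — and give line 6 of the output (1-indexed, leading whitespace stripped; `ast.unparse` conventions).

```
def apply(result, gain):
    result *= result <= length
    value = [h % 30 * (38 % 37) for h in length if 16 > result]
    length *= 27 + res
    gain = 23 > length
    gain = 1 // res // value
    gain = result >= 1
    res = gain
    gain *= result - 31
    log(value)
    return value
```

value.append(h % 30 * (38 % 37))

Transformed code:
def apply(result, gain):
    result *= result <= length
    value = []
    for h in length:
        if 16 > result:
            value.append(h % 30 * (38 % 37))
    length *= 27 + res
    gain = 23 > length
    gain = 1 // res // value
    gain = result >= 1
    res = gain
    gain *= result - 31
    log(value)
    return value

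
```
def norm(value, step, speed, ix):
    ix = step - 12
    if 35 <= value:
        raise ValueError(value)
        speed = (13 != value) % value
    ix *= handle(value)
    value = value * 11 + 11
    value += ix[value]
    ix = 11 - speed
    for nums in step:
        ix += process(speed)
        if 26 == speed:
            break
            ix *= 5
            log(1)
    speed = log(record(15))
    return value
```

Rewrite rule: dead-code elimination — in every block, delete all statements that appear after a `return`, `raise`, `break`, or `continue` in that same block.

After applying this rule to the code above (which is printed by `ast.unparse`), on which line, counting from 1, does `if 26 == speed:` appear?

11

Transformed code:
def norm(value, step, speed, ix):
    ix = step - 12
    if 35 <= value:
        raise ValueError(value)
    ix *= handle(value)
    value = value * 11 + 11
    value += ix[value]
    ix = 11 - speed
    for nums in step:
        ix += process(speed)
        if 26 == speed:
            break
    speed = log(record(15))
    return value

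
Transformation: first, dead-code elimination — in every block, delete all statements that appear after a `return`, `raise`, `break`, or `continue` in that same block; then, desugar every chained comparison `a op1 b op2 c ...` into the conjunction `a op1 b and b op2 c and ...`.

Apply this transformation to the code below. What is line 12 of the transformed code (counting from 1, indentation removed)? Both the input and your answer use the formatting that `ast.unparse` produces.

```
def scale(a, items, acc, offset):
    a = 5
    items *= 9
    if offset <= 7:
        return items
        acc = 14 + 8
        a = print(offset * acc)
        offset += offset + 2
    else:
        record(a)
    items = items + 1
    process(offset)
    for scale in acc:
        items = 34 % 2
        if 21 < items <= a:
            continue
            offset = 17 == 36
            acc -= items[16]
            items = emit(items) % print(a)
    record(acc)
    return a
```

Transformed code:
def scale(a, items, acc, offset):
    a = 5
    items *= 9
    if offset <= 7:
        return items
    else:
        record(a)
    items = items + 1
    process(offset)
    for scale in acc:
        items = 34 % 2
        if 21 < items and items <= a:
            continue
    record(acc)
    return a

if 21 < items and items <= a:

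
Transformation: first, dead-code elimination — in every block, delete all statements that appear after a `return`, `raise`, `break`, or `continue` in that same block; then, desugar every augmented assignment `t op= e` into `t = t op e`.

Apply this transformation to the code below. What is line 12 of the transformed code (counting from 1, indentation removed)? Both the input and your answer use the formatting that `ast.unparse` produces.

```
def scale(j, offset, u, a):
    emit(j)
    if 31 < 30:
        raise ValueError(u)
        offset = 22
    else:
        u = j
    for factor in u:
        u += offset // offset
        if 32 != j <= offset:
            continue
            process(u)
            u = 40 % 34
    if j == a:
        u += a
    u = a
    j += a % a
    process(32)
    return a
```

u = u + a

Transformed code:
def scale(j, offset, u, a):
    emit(j)
    if 31 < 30:
        raise ValueError(u)
    else:
        u = j
    for factor in u:
        u = u + offset // offset
        if 32 != j <= offset:
            continue
    if j == a:
        u = u + a
    u = a
    j = j + a % a
    process(32)
    return a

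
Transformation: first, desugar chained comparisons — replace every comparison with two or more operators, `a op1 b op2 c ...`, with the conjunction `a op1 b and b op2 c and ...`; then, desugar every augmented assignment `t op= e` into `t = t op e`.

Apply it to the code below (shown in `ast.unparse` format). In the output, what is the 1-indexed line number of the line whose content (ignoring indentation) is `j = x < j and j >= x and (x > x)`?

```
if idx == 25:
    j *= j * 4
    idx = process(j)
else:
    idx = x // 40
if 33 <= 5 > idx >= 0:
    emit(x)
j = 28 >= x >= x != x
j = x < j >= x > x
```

9

Transformed code:
if idx == 25:
    j = j * (j * 4)
    idx = process(j)
else:
    idx = x // 40
if 33 <= 5 and 5 > idx and (idx >= 0):
    emit(x)
j = 28 >= x and x >= x and (x != x)
j = x < j and j >= x and (x > x)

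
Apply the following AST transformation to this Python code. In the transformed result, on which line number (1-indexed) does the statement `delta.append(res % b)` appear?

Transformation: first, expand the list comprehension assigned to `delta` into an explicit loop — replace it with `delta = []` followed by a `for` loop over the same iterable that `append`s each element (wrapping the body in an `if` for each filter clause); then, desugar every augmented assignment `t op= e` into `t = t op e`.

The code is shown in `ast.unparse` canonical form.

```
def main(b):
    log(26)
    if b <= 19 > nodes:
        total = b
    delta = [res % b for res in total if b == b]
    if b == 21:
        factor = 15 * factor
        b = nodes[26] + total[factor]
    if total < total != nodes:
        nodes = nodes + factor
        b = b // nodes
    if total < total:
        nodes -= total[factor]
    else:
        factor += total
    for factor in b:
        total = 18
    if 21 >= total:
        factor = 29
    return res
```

8

Transformed code:
def main(b):
    log(26)
    if b <= 19 > nodes:
        total = b
    delta = []
    for res in total:
        if b == b:
            delta.append(res % b)
    if b == 21:
        factor = 15 * factor
        b = nodes[26] + total[factor]
    if total < total != nodes:
        nodes = nodes + factor
        b = b // nodes
    if total < total:
        nodes = nodes - total[factor]
    else:
        factor = factor + total
    for factor in b:
        total = 18
    if 21 >= total:
        factor = 29
    return res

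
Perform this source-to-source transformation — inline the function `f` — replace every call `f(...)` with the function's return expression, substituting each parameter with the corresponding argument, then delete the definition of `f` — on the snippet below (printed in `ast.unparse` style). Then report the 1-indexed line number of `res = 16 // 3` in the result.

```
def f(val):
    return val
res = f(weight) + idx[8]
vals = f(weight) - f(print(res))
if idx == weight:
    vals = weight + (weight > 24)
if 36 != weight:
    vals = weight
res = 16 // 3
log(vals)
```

7

Transformed code:
res = weight + idx[8]
vals = weight - print(res)
if idx == weight:
    vals = weight + (weight > 24)
if 36 != weight:
    vals = weight
res = 16 // 3
log(vals)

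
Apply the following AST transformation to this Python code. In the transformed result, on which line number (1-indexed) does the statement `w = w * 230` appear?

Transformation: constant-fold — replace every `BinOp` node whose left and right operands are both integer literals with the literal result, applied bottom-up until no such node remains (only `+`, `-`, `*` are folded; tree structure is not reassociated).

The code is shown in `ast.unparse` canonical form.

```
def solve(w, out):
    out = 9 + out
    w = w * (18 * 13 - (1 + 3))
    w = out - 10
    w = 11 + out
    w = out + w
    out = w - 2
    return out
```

3

Transformed code:
def solve(w, out):
    out = 9 + out
    w = w * 230
    w = out - 10
    w = 11 + out
    w = out + w
    out = w - 2
    return out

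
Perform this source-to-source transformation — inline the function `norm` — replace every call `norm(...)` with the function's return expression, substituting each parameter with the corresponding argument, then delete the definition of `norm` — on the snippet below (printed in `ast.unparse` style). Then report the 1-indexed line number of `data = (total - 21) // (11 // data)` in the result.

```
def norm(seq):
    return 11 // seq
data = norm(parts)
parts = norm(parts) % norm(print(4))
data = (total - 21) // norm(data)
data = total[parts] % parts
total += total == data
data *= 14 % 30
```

Transformed code:
data = 11 // parts
parts = 11 // parts % (11 // print(4))
data = (total - 21) // (11 // data)
data = total[parts] % parts
total += total == data
data *= 14 % 30

3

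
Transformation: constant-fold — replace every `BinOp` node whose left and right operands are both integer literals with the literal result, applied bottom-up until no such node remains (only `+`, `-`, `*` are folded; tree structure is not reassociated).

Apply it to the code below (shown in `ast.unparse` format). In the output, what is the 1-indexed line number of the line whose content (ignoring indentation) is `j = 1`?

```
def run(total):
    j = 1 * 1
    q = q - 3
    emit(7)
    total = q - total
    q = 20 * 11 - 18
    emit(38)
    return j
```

2

Transformed code:
def run(total):
    j = 1
    q = q - 3
    emit(7)
    total = q - total
    q = 202
    emit(38)
    return j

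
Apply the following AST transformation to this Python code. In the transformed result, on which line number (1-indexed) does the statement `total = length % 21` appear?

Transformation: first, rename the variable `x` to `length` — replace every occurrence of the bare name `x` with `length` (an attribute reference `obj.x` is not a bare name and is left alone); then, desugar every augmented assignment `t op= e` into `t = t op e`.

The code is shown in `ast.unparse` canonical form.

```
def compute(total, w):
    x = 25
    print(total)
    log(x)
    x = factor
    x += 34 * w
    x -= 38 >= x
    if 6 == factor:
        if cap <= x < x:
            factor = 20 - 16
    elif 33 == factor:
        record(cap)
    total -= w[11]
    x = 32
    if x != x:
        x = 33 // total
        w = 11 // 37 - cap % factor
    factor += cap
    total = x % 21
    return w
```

Transformed code:
def compute(total, w):
    length = 25
    print(total)
    log(length)
    length = factor
    length = length + 34 * w
    length = length - (38 >= length)
    if 6 == factor:
        if cap <= length < length:
            factor = 20 - 16
    elif 33 == factor:
        record(cap)
    total = total - w[11]
    length = 32
    if length != length:
        length = 33 // total
        w = 11 // 37 - cap % factor
    factor = factor + cap
    total = length % 21
    return w

19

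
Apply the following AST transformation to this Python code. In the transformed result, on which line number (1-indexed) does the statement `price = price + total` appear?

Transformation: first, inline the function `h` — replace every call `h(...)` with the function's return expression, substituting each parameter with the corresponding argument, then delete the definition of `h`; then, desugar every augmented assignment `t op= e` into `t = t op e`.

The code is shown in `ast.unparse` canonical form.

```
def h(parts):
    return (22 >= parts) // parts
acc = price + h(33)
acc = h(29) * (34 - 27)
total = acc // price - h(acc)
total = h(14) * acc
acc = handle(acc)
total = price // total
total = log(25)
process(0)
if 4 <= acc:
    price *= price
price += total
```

Transformed code:
acc = price + (22 >= 33) // 33
acc = (22 >= 29) // 29 * (34 - 27)
total = acc // price - (22 >= acc) // acc
total = (22 >= 14) // 14 * acc
acc = handle(acc)
total = price // total
total = log(25)
process(0)
if 4 <= acc:
    price = price * price
price = price + total

11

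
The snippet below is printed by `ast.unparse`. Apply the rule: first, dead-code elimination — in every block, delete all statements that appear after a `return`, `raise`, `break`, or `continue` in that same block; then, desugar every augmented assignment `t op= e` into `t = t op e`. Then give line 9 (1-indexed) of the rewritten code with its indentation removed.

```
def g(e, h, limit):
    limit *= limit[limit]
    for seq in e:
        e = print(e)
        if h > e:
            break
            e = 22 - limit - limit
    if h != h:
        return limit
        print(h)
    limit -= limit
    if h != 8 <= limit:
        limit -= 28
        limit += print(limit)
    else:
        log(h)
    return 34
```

limit = limit - limit

Transformed code:
def g(e, h, limit):
    limit = limit * limit[limit]
    for seq in e:
        e = print(e)
        if h > e:
            break
    if h != h:
        return limit
    limit = limit - limit
    if h != 8 <= limit:
        limit = limit - 28
        limit = limit + print(limit)
    else:
        log(h)
    return 34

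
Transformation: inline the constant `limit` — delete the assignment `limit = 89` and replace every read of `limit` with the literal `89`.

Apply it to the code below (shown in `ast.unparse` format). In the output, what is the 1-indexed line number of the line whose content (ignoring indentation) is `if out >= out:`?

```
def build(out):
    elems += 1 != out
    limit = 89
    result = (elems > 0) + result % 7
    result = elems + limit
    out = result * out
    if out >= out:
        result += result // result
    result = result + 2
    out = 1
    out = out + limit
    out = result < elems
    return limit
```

Transformed code:
def build(out):
    elems += 1 != out
    result = (elems > 0) + result % 7
    result = elems + 89
    out = result * out
    if out >= out:
        result += result // result
    result = result + 2
    out = 1
    out = out + 89
    out = result < elems
    return 89

6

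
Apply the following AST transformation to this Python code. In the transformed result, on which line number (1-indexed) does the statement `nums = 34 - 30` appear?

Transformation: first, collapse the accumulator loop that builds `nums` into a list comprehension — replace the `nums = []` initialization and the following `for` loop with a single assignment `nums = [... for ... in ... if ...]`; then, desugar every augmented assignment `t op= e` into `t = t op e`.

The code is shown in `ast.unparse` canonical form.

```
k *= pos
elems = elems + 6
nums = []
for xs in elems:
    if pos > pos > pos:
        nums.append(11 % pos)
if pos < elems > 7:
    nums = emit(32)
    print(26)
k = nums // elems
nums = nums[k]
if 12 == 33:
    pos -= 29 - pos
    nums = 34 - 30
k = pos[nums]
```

Transformed code:
k = k * pos
elems = elems + 6
nums = [11 % pos for xs in elems if pos > pos > pos]
if pos < elems > 7:
    nums = emit(32)
    print(26)
k = nums // elems
nums = nums[k]
if 12 == 33:
    pos = pos - (29 - pos)
    nums = 34 - 30
k = pos[nums]

11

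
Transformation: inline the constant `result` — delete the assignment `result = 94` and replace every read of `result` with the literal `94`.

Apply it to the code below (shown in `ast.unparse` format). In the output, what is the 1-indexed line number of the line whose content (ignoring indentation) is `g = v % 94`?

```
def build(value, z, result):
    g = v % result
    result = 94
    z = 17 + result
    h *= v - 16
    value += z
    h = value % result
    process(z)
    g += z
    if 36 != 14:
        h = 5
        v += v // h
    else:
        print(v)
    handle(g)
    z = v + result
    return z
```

Transformed code:
def build(value, z, result):
    g = v % 94
    z = 17 + 94
    h *= v - 16
    value += z
    h = value % 94
    process(z)
    g += z
    if 36 != 14:
        h = 5
        v += v // h
    else:
        print(v)
    handle(g)
    z = v + 94
    return z

2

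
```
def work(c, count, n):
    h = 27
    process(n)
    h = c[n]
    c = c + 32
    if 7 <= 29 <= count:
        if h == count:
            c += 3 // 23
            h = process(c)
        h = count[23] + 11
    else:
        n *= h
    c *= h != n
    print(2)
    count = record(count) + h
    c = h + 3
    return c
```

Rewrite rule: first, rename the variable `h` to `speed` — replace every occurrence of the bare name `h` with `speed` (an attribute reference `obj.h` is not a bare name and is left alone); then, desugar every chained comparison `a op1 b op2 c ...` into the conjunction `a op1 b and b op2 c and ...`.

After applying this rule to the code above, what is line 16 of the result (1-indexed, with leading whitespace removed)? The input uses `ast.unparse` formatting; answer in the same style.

Transformed code:
def work(c, count, n):
    speed = 27
    process(n)
    speed = c[n]
    c = c + 32
    if 7 <= 29 and 29 <= count:
        if speed == count:
            c += 3 // 23
            speed = process(c)
        speed = count[23] + 11
    else:
        n *= speed
    c *= speed != n
    print(2)
    count = record(count) + speed
    c = speed + 3
    return c

c = speed + 3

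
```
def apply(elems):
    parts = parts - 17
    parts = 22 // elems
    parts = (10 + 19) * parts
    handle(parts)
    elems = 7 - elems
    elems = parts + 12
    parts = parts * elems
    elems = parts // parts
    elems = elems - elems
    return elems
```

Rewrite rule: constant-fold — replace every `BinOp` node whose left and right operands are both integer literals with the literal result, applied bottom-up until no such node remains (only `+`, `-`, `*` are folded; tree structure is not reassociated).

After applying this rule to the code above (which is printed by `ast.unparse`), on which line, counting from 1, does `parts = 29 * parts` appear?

4

Transformed code:
def apply(elems):
    parts = parts - 17
    parts = 22 // elems
    parts = 29 * parts
    handle(parts)
    elems = 7 - elems
    elems = parts + 12
    parts = parts * elems
    elems = parts // parts
    elems = elems - elems
    return elems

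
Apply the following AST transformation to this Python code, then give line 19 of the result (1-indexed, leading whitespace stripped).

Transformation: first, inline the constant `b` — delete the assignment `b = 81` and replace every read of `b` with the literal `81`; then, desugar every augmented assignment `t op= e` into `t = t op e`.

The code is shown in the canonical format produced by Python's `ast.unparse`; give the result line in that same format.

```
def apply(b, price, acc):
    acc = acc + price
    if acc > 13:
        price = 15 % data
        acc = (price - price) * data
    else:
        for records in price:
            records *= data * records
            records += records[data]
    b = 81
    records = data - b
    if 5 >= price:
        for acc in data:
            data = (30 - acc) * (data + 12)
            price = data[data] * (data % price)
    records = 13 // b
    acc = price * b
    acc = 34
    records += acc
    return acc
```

Transformed code:
def apply(b, price, acc):
    acc = acc + price
    if acc > 13:
        price = 15 % data
        acc = (price - price) * data
    else:
        for records in price:
            records = records * (data * records)
            records = records + records[data]
    records = data - 81
    if 5 >= price:
        for acc in data:
            data = (30 - acc) * (data + 12)
            price = data[data] * (data % price)
    records = 13 // 81
    acc = price * 81
    acc = 34
    records = records + acc
    return acc

return acc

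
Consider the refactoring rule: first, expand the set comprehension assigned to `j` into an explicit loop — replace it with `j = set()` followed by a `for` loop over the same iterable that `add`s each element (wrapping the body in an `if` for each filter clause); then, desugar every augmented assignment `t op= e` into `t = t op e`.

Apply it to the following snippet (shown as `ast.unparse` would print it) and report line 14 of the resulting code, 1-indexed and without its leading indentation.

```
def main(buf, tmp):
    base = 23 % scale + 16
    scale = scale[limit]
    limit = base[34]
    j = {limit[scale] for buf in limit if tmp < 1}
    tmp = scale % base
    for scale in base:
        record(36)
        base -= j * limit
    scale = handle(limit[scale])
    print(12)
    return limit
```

Transformed code:
def main(buf, tmp):
    base = 23 % scale + 16
    scale = scale[limit]
    limit = base[34]
    j = set()
    for buf in limit:
        if tmp < 1:
            j.add(limit[scale])
    tmp = scale % base
    for scale in base:
        record(36)
        base = base - j * limit
    scale = handle(limit[scale])
    print(12)
    return limit

print(12)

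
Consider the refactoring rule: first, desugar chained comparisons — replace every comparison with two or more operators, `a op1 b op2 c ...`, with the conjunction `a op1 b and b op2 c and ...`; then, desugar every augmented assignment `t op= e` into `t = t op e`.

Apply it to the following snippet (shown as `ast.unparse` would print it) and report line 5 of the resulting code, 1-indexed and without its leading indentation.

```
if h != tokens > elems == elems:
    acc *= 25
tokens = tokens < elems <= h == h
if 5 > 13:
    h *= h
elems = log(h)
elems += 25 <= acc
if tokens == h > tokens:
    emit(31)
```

Transformed code:
if h != tokens and tokens > elems and (elems == elems):
    acc = acc * 25
tokens = tokens < elems and elems <= h and (h == h)
if 5 > 13:
    h = h * h
elems = log(h)
elems = elems + (25 <= acc)
if tokens == h and h > tokens:
    emit(31)

h = h * h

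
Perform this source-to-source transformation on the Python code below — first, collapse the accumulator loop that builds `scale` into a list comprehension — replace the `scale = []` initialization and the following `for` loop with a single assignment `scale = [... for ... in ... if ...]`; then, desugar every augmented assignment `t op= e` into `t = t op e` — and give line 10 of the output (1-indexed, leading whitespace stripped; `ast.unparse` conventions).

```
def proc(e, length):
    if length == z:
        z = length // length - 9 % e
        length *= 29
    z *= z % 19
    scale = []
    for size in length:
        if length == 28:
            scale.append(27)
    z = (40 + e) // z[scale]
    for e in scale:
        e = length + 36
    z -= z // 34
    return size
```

z = z - z // 34

Transformed code:
def proc(e, length):
    if length == z:
        z = length // length - 9 % e
        length = length * 29
    z = z * (z % 19)
    scale = [27 for size in length if length == 28]
    z = (40 + e) // z[scale]
    for e in scale:
        e = length + 36
    z = z - z // 34
    return size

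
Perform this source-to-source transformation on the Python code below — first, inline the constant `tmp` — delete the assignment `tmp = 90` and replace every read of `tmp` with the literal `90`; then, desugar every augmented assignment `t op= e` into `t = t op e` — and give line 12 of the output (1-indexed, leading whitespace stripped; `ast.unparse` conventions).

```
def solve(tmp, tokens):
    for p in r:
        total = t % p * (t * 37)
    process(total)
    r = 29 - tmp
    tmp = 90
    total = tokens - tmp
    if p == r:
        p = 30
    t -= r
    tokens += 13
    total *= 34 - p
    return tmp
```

return 90

Transformed code:
def solve(tmp, tokens):
    for p in r:
        total = t % p * (t * 37)
    process(total)
    r = 29 - 90
    total = tokens - 90
    if p == r:
        p = 30
    t = t - r
    tokens = tokens + 13
    total = total * (34 - p)
    return 90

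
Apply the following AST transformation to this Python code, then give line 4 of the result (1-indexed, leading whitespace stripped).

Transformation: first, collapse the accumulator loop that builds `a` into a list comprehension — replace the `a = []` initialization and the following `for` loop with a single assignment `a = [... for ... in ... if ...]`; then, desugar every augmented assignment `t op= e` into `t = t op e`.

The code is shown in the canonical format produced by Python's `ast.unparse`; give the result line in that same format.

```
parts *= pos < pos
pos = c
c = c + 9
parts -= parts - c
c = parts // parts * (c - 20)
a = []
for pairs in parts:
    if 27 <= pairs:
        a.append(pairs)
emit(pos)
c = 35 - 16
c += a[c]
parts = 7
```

parts = parts - (parts - c)

Transformed code:
parts = parts * (pos < pos)
pos = c
c = c + 9
parts = parts - (parts - c)
c = parts // parts * (c - 20)
a = [pairs for pairs in parts if 27 <= pairs]
emit(pos)
c = 35 - 16
c = c + a[c]
parts = 7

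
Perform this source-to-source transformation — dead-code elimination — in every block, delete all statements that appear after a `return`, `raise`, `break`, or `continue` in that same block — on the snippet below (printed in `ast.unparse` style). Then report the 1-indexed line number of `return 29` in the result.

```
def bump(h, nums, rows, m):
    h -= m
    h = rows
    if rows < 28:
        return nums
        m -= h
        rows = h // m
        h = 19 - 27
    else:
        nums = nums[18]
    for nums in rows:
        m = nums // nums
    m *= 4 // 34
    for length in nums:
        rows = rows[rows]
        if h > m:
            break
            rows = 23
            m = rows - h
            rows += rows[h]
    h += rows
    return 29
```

16

Transformed code:
def bump(h, nums, rows, m):
    h -= m
    h = rows
    if rows < 28:
        return nums
    else:
        nums = nums[18]
    for nums in rows:
        m = nums // nums
    m *= 4 // 34
    for length in nums:
        rows = rows[rows]
        if h > m:
            break
    h += rows
    return 29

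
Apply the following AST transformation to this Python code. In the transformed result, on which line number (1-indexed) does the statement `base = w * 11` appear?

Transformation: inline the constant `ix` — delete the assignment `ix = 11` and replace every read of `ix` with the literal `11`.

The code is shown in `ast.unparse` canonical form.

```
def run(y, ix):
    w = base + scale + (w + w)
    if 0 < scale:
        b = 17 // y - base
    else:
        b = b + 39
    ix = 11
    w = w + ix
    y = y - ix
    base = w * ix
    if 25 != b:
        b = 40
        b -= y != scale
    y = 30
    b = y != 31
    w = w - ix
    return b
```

Transformed code:
def run(y, ix):
    w = base + scale + (w + w)
    if 0 < scale:
        b = 17 // y - base
    else:
        b = b + 39
    w = w + 11
    y = y - 11
    base = w * 11
    if 25 != b:
        b = 40
        b -= y != scale
    y = 30
    b = y != 31
    w = w - 11
    return b

9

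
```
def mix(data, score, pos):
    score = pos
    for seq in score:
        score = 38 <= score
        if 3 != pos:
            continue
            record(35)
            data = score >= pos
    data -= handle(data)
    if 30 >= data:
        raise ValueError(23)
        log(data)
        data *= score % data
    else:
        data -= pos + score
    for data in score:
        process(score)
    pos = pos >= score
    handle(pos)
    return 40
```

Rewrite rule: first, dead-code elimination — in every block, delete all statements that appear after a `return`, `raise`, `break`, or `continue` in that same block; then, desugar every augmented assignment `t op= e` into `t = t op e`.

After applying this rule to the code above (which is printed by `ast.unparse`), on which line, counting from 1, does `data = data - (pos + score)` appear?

Transformed code:
def mix(data, score, pos):
    score = pos
    for seq in score:
        score = 38 <= score
        if 3 != pos:
            continue
    data = data - handle(data)
    if 30 >= data:
        raise ValueError(23)
    else:
        data = data - (pos + score)
    for data in score:
        process(score)
    pos = pos >= score
    handle(pos)
    return 40

11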